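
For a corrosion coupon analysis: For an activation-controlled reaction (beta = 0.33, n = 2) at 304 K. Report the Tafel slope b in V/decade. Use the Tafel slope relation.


Apply the Tafel slope relation: b = 2.303*R*T/(beta*n*F)
Numerator: 2.303 * 8.314 * 304 = 5820.73
Denominator: 0.33 * 2 * 96485 = 63680.1
b = 5820.73 / 63680.1 = 0.0914 V/decade

0.0914 V/decade


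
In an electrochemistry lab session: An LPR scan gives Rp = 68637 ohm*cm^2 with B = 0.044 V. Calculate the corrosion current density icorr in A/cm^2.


Apply the Stern-Geary relation: icorr = B / Rp
icorr = 0.044 / 68637 = 6.411×10^-7 A/cm^2

6.411×10^-7 A/cm^2


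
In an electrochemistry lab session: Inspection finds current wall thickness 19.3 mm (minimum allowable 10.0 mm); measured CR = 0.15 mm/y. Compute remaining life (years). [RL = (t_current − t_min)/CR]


Apply the remaining-life relation: RL = (t_current − t_min) / CR
RL = (19.3 − 10.0) / 0.15 = 9.3 / 0.15 = 62.0 years

62.0 years


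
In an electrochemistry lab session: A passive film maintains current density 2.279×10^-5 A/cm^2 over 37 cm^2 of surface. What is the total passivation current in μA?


I = i_pass * A, then convert A → μA (×10^6)
I = 2.279×10^-5 * 37 * 10^6 = 843.23 μA

843.23 μA


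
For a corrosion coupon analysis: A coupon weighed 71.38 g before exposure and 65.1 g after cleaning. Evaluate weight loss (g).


Weight loss = initial − final
WL = 71.38 − 65.1 = 6.28 g

6.28 g


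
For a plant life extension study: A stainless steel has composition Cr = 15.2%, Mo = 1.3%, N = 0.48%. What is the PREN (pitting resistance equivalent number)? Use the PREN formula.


Apply the PREN formula: PREN = Cr + 3.3*Mo + 16*N
PREN = 15.2 + 3.3*1.3 + 16*0.48
PREN = 15.2 + 4.29 + 7.68 = 27.17

27.17


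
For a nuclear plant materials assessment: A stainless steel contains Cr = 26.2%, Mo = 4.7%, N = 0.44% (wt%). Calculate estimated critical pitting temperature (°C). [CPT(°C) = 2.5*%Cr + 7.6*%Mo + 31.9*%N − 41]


Apply the ASTM G48 empirical CPT estimate: CPT(°C) = 2.5*%Cr + 7.6*%Mo + 31.9*%N − 41
2.5*26.2 = 65.5; 7.6*4.7 = 35.72; 31.9*0.44 = 14.036
CPT = 65.5 + 35.72 + 14.036 − 41 = 74.256 °C
Rounded to 0.1 °C: CPT ≈ 74.3 °C

74.3 °C


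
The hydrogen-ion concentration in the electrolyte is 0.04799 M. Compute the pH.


pH = −log10[H+]
pH = −log10(0.04799) = 1.32

1.32


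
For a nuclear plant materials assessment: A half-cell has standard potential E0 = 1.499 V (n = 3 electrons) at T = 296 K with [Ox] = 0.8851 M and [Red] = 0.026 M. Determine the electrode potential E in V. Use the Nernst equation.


Apply the Nernst equation: E = E0 + (RT/nF)*ln([Ox]/[Red])
Step 1: RT/nF = 8.314*296/(3*96485) = 0.00850199 V
Step 2: [Ox]/[Red] = 0.8851/0.026 = 34.042308
Step 3: ln(34.042308) = 3.527604
Step 4: correction = 0.00850199 * 3.527604 = 0.03 V
E = 1.499 + 0.03 = 1.529 V

1.529 V


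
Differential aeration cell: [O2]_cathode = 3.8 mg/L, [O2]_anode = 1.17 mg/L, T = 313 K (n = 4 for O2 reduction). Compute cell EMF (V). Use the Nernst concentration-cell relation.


Apply the Nernst concentration-cell relation: E = (RT/nF)*ln(C_cathode/C_anode)
RT/nF = 8.314*313/(4*96485) = 0.00674271 V
ln(3.8/1.17) = 1.178
E = 0.00674271 * 1.178 = 0.00794 V

0.00794 V


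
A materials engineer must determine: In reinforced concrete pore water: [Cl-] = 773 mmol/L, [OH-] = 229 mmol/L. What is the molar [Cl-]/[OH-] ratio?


Threshold parameter = [Cl-] / [OH-] (molar basis; both in mmol/L, so units cancel)
Ratio = 773 / 229 = 3.38

3.38


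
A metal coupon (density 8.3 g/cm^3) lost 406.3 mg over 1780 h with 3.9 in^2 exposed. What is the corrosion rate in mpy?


Apply the mpy weight-loss relation: CR = 534 * W / (D * A * T)
Numerator: 534 * 406.3 = 216964.2
Denominator: 8.3 * 3.9 * 1780 = 57618.6
CR = 216964.2 / 57618.6 = 3.7655 mpy

3.7655 mpy


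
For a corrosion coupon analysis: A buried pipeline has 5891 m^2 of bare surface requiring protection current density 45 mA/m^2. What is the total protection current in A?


I = area * current density, then convert mA → A (÷1000)
I = 5891 * 45 / 1000 = 265.1 A

265.1 A


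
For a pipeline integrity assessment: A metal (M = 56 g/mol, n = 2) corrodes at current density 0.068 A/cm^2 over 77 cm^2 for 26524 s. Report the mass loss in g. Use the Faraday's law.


Apply Faraday's law: m = i*A*t*M / (n*F)
Total charge passed Q = i*A*t = 0.068*77*26524 = 138879.664 C
m = Q*M/(n*F) = 138879.664*56/(2*96485) = 40.303 g

40.303 g


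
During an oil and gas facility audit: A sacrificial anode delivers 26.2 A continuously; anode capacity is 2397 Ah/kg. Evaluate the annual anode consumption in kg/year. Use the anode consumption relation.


Annual consumption = current * hours per year / capacity
Rate = 26.2 * 8760 / 2397 = 95.7 kg/year

95.7 kg/year


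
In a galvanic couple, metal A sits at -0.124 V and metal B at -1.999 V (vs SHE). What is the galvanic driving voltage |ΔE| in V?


Driving voltage is the absolute potential difference.
|ΔE| = |-0.124 − (-1.999)| = 1.875 V

1.875 V


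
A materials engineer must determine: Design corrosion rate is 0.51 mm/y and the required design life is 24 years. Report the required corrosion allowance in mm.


Corrosion allowance = CR × design life
CA = 0.51 * 24 = 12.24 mm

12.24 mm


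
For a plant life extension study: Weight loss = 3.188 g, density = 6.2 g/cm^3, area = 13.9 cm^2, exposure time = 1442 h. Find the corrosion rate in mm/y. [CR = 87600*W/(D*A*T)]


Apply the mm/y weight-loss relation: CR = 87600 * W / (D * A * T)
Numerator: 87600 * 3.188 = 279268.8
Denominator: 6.2 * 13.9 * 1442 = 124271.56
CR = 279268.8 / 124271.56 = 2.24725 mm/y

2.24725 mm/y


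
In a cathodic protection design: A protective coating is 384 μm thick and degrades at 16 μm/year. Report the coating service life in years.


Service life = thickness / degradation rate
Life = 384 / 16 = 24.0 years

24.0 years


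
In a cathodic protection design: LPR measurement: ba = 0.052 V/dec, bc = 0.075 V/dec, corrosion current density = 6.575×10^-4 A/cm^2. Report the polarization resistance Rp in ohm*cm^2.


Apply the Stern-Geary equation: Rp = ba*bc / (2.303*icorr*(ba+bc))
ba*bc = 0.052*0.075 = 0.0039
ba+bc = 0.127; 2.303*icorr*(ba+bc) = 2.303*6.575×10^-4*0.127 = 1.9230626×10^-4
Rp = 0.0039 / 1.9230626×10^-4 = 20.3 ohm*cm^2

20.3 ohm*cm^2


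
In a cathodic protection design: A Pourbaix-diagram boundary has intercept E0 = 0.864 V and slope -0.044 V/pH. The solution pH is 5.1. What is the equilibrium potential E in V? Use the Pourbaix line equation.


Apply the Pourbaix line equation: E = E0 + slope*pH
E = 0.864 + (-0.044)*5.1 = 0.864 + (-0.2244) = 0.6396 V
Rounded to 3 decimal places: E = 0.640 V

0.640 V


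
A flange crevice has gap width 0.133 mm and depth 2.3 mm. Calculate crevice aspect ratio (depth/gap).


Aspect ratio = depth / gap
Ratio = 2.3 / 0.133 = 17.3

17.3


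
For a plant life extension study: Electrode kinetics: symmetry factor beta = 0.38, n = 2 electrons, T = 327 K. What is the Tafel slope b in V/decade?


Apply the Tafel slope relation: b = 2.303*R*T/(beta*n*F)
Numerator: 2.303 * 8.314 * 327 = 6261.12
Denominator: 0.38 * 2 * 96485 = 73328.6
b = 6261.12 / 73328.6 = 0.085 V/decade

0.085 V/decade


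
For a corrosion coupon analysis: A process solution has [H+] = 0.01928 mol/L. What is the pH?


pH = −log10[H+]
pH = −log10(0.01928) = 1.71

1.71


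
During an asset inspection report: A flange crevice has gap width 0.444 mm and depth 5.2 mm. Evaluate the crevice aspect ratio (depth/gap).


Aspect ratio = depth / gap
Ratio = 5.2 / 0.444 = 11.7

11.7


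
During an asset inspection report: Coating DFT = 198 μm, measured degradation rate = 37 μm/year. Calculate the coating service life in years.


Service life = thickness / degradation rate
Life = 198 / 37 = 5.4 years

5.4 years


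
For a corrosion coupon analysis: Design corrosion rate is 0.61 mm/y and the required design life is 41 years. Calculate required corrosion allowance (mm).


Corrosion allowance = CR × design life
CA = 0.61 * 41 = 25.01 mm

25.01 mm


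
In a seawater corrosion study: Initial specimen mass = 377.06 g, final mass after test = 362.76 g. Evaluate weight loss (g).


Weight loss = initial − final
WL = 377.06 − 362.76 = 14.3 g

14.3 g


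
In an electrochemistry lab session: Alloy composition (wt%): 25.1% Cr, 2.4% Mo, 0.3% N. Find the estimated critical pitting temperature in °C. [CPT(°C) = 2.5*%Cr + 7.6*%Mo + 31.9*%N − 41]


Apply the ASTM G48 empirical CPT estimate: CPT(°C) = 2.5*%Cr + 7.6*%Mo + 31.9*%N − 41
2.5*25.1 = 62.75; 7.6*2.4 = 18.24; 31.9*0.3 = 9.57
CPT = 62.75 + 18.24 + 9.57 − 41 = 49.56 °C
Rounded to 0.1 °C: CPT ≈ 49.6 °C

49.6 °C


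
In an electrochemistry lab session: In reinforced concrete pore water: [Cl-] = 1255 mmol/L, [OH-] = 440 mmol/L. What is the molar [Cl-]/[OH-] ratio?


Threshold parameter = [Cl-] / [OH-] (molar basis; both in mmol/L, so units cancel)
Ratio = 1255 / 440 = 2.85

2.85


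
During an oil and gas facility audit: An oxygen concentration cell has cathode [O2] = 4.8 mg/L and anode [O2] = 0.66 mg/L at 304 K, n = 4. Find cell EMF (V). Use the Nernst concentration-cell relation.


Apply the Nernst concentration-cell relation: E = (RT/nF)*ln(C_cathode/C_anode)
RT/nF = 8.314*304/(4*96485) = 0.00654883 V
ln(4.8/0.66) = 1.98413
E = 0.00654883 * 1.98413 = 0.01299 V

0.01299 V


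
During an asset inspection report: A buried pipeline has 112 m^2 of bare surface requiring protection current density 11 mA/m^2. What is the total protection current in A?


I = area * current density, then convert mA → A (÷1000)
I = 112 * 11 / 1000 = 1.23 A

1.23 A


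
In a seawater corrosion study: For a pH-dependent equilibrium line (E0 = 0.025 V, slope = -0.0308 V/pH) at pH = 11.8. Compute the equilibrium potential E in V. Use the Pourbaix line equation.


Apply the Pourbaix line equation: E = E0 + slope*pH
E = 0.025 + (-0.0308)*11.8 = 0.025 + (-0.36344) = -0.33844 V
Rounded to 4 decimal places: E = -0.3384 V

-0.3384 V


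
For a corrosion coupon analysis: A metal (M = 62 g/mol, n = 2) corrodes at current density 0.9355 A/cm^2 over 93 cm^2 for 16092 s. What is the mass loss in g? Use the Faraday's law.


Apply Faraday's law: m = i*A*t*M / (n*F)
Total charge passed Q = i*A*t = 0.9355*93*16092 = 1400028.138 C
m = Q*M/(n*F) = 1400028.138*62/(2*96485) = 449.82 g

449.82 g


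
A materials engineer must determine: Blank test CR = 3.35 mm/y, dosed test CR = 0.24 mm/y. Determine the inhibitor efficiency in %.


Apply the inhibitor-efficiency definition: IE = (CR_blank − CR_inh)/CR_blank × 100
IE = (3.35 − 0.24) / 3.35 × 100
IE = 3.11 / 3.35 × 100 = 92.8 %

92.8 %


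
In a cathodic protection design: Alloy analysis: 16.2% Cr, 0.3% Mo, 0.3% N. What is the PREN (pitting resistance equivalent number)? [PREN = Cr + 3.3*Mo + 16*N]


Apply the PREN formula: PREN = Cr + 3.3*Mo + 16*N
PREN = 16.2 + 3.3*0.3 + 16*0.3
PREN = 16.2 + 0.99 + 4.8 = 21.99

21.99


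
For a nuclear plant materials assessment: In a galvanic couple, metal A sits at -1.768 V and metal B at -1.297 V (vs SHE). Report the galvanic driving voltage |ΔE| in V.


Driving voltage is the absolute potential difference.
|ΔE| = |-1.768 − (-1.297)| = 0.471 V

0.471 V


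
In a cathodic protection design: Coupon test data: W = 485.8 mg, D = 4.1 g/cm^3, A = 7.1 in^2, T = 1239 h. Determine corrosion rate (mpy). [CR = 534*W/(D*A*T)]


Apply the mpy weight-loss relation: CR = 534 * W / (D * A * T)
Numerator: 534 * 485.8 = 259417.2
Denominator: 4.1 * 7.1 * 1239 = 36067.29
CR = 259417.2 / 36067.29 = 7.1926 mpy

7.1926 mpy


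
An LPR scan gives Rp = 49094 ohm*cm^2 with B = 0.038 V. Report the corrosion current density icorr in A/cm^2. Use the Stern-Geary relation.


Apply the Stern-Geary relation: icorr = B / Rp
icorr = 0.038 / 49094 = 7.74×10^-7 A/cm^2

7.74×10^-7 A/cm^2


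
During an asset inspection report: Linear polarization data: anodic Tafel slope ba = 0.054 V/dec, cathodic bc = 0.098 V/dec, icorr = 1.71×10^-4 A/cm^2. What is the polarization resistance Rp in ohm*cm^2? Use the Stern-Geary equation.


Apply the Stern-Geary equation: Rp = ba*bc / (2.303*icorr*(ba+bc))
ba*bc = 0.054*0.098 = 0.005292
ba+bc = 0.152; 2.303*icorr*(ba+bc) = 2.303*1.71×10^-4*0.152 = 5.9859576×10^-5
Rp = 0.005292 / 5.9859576×10^-5 = 88.4 ohm*cm^2

88.4 ohm*cm^2


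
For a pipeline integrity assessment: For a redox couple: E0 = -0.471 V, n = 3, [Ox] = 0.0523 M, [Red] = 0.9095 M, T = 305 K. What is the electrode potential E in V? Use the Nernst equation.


Apply the Nernst equation: E = E0 + (RT/nF)*ln([Ox]/[Red])
Step 1: RT/nF = 8.314*305/(3*96485) = 0.0087605 V
Step 2: [Ox]/[Red] = 0.0523/0.9095 = 0.057504
Step 3: ln(0.057504) = -2.855901
Step 4: correction = 0.0087605 * -2.855901 = -0.025 V
E = -0.471 + -0.025 = -0.496 V

-0.496 V


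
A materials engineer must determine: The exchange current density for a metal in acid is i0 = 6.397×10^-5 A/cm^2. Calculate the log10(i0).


i0 = 6.397×10^-5 A/cm^2
log10(i0) = -4.194

-4.194


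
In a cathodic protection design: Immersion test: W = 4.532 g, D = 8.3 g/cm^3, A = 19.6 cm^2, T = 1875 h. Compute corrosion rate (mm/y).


Apply the mm/y weight-loss relation: CR = 87600 * W / (D * A * T)
Numerator: 87600 * 4.532 = 397003.2
Denominator: 8.3 * 19.6 * 1875 = 305025.0
CR = 397003.2 / 305025.0 = 1.3015 mm/y

1.3015 mm/y


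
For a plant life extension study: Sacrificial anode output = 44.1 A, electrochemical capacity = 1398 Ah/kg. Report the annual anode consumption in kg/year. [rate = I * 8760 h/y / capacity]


Annual consumption = current * hours per year / capacity
Rate = 44.1 * 8760 / 1398 = 276.3 kg/year

276.3 kg/year


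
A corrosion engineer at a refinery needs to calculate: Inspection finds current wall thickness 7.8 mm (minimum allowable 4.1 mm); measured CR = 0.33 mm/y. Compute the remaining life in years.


Apply the remaining-life relation: RL = (t_current − t_min) / CR
RL = (7.8 − 4.1) / 0.33 = 3.7 / 0.33 = 11.2 years

11.2 years


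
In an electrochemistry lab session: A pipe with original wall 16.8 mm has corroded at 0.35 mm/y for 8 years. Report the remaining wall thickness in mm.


Remaining wall = original − CR × time
t = 16.8 − 0.35*8 = 16.8 − 2.8 = 14.0 mm

14.0 mm


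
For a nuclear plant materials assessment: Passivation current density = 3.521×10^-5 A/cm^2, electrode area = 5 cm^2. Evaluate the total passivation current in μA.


I = i_pass * A, then convert A → μA (×10^6)
I = 3.521×10^-5 * 5 * 10^6 = 176.05 μA

176.05 μA


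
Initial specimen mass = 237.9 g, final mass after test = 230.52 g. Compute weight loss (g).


Weight loss = initial − final
WL = 237.9 − 230.52 = 7.38 g

7.38 g


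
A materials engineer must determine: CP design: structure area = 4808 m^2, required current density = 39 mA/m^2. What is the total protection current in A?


I = area * current density, then convert mA → A (÷1000)
I = 4808 * 39 / 1000 = 187.51 A

187.51 A


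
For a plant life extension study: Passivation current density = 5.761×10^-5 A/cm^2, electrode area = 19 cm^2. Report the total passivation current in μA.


I = i_pass * A, then convert A → μA (×10^6)
I = 5.761×10^-5 * 19 * 10^6 = 1094.59 μA

1094.59 μA


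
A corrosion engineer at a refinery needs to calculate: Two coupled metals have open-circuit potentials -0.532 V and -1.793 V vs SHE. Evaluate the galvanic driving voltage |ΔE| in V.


Driving voltage is the absolute potential difference.
|ΔE| = |-0.532 − (-1.793)| = 1.261 V

1.261 V


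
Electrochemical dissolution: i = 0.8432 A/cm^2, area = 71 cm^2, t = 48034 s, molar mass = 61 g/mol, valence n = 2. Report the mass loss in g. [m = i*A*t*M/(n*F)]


Apply Faraday's law: m = i*A*t*M / (n*F)
Total charge passed Q = i*A*t = 0.8432*71*48034 = 2875661.0848 C
m = Q*M/(n*F) = 2875661.0848*61/(2*96485) = 909.029 g

909.029 g


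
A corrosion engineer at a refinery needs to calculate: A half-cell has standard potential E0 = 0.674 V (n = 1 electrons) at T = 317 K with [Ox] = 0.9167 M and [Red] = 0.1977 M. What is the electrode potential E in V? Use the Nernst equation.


Apply the Nernst equation: E = E0 + (RT/nF)*ln([Ox]/[Red])
Step 1: RT/nF = 8.314*317/(1*96485) = 0.02731552 V
Step 2: [Ox]/[Red] = 0.9167/0.1977 = 4.636823
Step 3: ln(4.636823) = 1.534029
Step 4: correction = 0.02731552 * 1.534029 = 0.042 V
E = 0.674 + 0.042 = 0.716 V

0.716 V


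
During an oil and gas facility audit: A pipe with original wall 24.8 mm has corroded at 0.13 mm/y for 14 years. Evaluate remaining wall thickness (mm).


Remaining wall = original − CR × time
t = 24.8 − 0.13*14 = 24.8 − 1.82 = 22.98 mm

22.98 mm


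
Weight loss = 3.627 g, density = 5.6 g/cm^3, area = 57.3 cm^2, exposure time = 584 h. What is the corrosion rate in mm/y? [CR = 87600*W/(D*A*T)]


Apply the mm/y weight-loss relation: CR = 87600 * W / (D * A * T)
Numerator: 87600 * 3.627 = 317725.2
Denominator: 5.6 * 57.3 * 584 = 187393.92
CR = 317725.2 / 187393.92 = 1.6955 mm/y

1.6955 mm/y


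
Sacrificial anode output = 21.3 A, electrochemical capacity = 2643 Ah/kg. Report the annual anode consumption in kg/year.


Annual consumption = current * hours per year / capacity
Rate = 21.3 * 8760 / 2643 = 70.6 kg/year

70.6 kg/year


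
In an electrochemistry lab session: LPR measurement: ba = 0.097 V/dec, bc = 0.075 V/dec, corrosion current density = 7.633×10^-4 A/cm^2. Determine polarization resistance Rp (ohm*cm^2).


Apply the Stern-Geary equation: Rp = ba*bc / (2.303*icorr*(ba+bc))
ba*bc = 0.097*0.075 = 0.007275
ba+bc = 0.172; 2.303*icorr*(ba+bc) = 2.303*7.633×10^-4*0.172 = 3.0235534×10^-4
Rp = 0.007275 / 3.0235534×10^-4 = 24.1 ohm*cm^2

24.1 ohm*cm^2


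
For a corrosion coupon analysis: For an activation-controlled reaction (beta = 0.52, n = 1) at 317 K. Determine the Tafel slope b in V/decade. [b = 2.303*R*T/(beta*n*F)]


Apply the Tafel slope relation: b = 2.303*R*T/(beta*n*F)
Numerator: 2.303 * 8.314 * 317 = 6069.64
Denominator: 0.52 * 1 * 96485 = 50172.2
b = 6069.64 / 50172.2 = 0.121 V/decade

0.121 V/decade


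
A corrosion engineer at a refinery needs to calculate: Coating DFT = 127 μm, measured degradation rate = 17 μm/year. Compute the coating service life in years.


Service life = thickness / degradation rate
Life = 127 / 17 = 7.5 years

7.5 years


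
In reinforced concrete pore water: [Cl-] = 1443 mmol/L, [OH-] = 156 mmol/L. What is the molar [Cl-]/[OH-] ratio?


Threshold parameter = [Cl-] / [OH-] (molar basis; both in mmol/L, so units cancel)
Ratio = 1443 / 156 = 9.25

9.25


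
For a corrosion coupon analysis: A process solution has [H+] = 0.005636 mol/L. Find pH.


pH = −log10[H+]
pH = −log10(0.005636) = 2.25

2.25


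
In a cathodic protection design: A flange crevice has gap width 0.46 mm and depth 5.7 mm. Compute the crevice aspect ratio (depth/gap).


Aspect ratio = depth / gap
Ratio = 5.7 / 0.46 = 12.4

12.4


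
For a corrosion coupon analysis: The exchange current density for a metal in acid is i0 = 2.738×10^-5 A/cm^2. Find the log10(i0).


i0 = 2.738×10^-5 A/cm^2
log10(i0) = -4.563

-4.563


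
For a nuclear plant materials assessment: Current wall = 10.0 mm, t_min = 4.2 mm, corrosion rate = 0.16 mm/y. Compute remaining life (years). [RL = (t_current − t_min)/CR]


Apply the remaining-life relation: RL = (t_current − t_min) / CR
RL = (10.0 − 4.2) / 0.16 = 5.8 / 0.16 = 36.3 years

36.3 years


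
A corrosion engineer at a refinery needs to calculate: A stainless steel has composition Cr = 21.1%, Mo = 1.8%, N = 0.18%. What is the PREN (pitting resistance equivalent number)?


Apply the PREN formula: PREN = Cr + 3.3*Mo + 16*N
PREN = 21.1 + 3.3*1.8 + 16*0.18
PREN = 21.1 + 5.94 + 2.88 = 29.92

29.92


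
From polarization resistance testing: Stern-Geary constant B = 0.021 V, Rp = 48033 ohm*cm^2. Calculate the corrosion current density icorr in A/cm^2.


Apply the Stern-Geary relation: icorr = B / Rp
icorr = 0.021 / 48033 = 4.372×10^-7 A/cm^2

4.372×10^-7 A/cm^2


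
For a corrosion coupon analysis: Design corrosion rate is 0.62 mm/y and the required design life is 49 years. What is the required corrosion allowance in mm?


Corrosion allowance = CR × design life
CA = 0.62 * 49 = 30.38 mm

30.38 mm


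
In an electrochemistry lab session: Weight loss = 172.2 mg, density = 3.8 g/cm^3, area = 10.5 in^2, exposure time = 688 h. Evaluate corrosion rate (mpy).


Apply the mpy weight-loss relation: CR = 534 * W / (D * A * T)
Numerator: 534 * 172.2 = 91954.8
Denominator: 3.8 * 10.5 * 688 = 27451.2
CR = 91954.8 / 27451.2 = 3.35 mpy

3.35 mpy


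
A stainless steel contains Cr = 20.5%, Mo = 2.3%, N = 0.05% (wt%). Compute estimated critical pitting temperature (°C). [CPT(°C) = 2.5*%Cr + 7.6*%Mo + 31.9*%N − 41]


Apply the ASTM G48 empirical CPT estimate: CPT(°C) = 2.5*%Cr + 7.6*%Mo + 31.9*%N − 41
2.5*20.5 = 51.25; 7.6*2.3 = 17.48; 31.9*0.05 = 1.595
CPT = 51.25 + 17.48 + 1.595 − 41 = 29.325 °C
Rounded to 0.1 °C: CPT ≈ 29.3 °C

29.3 °C


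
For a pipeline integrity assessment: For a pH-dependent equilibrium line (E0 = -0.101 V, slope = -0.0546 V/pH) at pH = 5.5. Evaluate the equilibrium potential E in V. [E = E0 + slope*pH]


Apply the Pourbaix line equation: E = E0 + slope*pH
E = -0.101 + (-0.0546)*5.5 = -0.101 + (-0.3003) = -0.4013 V
Rounded to 3 decimal places: E = -0.401 V

-0.401 V


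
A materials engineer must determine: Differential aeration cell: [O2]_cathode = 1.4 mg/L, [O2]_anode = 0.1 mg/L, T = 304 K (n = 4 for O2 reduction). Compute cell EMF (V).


Apply the Nernst concentration-cell relation: E = (RT/nF)*ln(C_cathode/C_anode)
RT/nF = 8.314*304/(4*96485) = 0.00654883 V
ln(1.4/0.1) = 2.63906
E = 0.00654883 * 2.63906 = 0.01728 V

0.01728 V


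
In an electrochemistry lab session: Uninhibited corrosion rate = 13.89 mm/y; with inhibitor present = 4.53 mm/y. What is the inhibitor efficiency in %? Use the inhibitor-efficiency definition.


Apply the inhibitor-efficiency definition: IE = (CR_blank − CR_inh)/CR_blank × 100
IE = (13.89 − 4.53) / 13.89 × 100
IE = 9.36 / 13.89 × 100 = 67.4 %

67.4 %


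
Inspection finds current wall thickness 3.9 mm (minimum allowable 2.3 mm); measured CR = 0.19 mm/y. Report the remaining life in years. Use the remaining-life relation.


Apply the remaining-life relation: RL = (t_current − t_min) / CR
RL = (3.9 − 2.3) / 0.19 = 1.6 / 0.19 = 8.4 years

8.4 years


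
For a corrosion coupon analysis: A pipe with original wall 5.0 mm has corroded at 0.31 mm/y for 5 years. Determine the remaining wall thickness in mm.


Remaining wall = original − CR × time
t = 5.0 − 0.31*5 = 5.0 − 1.55 = 3.45 mm

3.45 mm


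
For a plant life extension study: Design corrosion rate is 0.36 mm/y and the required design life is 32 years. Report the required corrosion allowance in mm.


Corrosion allowance = CR × design life
CA = 0.36 * 32 = 11.52 mm

11.52 mm


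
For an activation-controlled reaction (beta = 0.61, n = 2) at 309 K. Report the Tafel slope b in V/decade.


Apply the Tafel slope relation: b = 2.303*R*T/(beta*n*F)
Numerator: 2.303 * 8.314 * 309 = 5916.47
Denominator: 0.61 * 2 * 96485 = 117711.7
b = 5916.47 / 117711.7 = 0.0503 V/decade

0.0503 V/decade


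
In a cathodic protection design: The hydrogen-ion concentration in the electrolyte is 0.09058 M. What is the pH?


pH = −log10[H+]
pH = −log10(0.09058) = 1.04

1.04


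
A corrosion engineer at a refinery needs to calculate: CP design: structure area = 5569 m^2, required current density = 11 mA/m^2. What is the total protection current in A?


I = area * current density, then convert mA → A (÷1000)
I = 5569 * 11 / 1000 = 61.26 A

61.26 A


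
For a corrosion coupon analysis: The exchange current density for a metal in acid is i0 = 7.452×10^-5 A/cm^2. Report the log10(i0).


i0 = 7.452×10^-5 A/cm^2
log10(i0) = -4.128

-4.128


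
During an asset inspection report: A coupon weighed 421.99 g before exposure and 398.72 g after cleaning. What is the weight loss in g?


Weight loss = initial − final
WL = 421.99 − 398.72 = 23.27 g

23.27 g


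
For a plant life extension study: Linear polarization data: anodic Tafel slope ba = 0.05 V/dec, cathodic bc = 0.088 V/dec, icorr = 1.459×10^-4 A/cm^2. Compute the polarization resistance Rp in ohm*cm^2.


Apply the Stern-Geary equation: Rp = ba*bc / (2.303*icorr*(ba+bc))
ba*bc = 0.05*0.088 = 0.0044
ba+bc = 0.138; 2.303*icorr*(ba+bc) = 2.303*1.459×10^-4*0.138 = 4.6369063×10^-5
Rp = 0.0044 / 4.6369063×10^-5 = 94.9 ohm*cm^2

94.9 ohm*cm^2


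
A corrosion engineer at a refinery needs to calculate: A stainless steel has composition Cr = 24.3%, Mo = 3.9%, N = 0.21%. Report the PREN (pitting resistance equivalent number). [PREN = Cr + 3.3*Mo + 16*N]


Apply the PREN formula: PREN = Cr + 3.3*Mo + 16*N
PREN = 24.3 + 3.3*3.9 + 16*0.21
PREN = 24.3 + 12.87 + 3.36 = 40.53

40.53


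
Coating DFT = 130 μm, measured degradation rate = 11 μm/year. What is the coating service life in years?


Service life = thickness / degradation rate
Life = 130 / 11 = 11.8 years

11.8 years


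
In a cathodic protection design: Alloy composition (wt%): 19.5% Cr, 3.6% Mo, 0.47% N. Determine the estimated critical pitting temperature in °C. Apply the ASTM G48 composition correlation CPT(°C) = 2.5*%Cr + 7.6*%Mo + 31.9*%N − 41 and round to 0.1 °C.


Apply the ASTM G48 empirical CPT estimate: CPT(°C) = 2.5*%Cr + 7.6*%Mo + 31.9*%N − 41
2.5*19.5 = 48.75; 7.6*3.6 = 27.36; 31.9*0.47 = 14.993
CPT = 48.75 + 27.36 + 14.993 − 41 = 50.103 °C
Rounded to 0.1 °C: CPT ≈ 50.1 °C

50.1 °C


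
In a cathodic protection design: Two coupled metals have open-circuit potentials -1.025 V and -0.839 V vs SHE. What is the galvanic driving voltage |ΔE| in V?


Driving voltage is the absolute potential difference.
|ΔE| = |-1.025 − (-0.839)| = 0.186 V

0.186 V


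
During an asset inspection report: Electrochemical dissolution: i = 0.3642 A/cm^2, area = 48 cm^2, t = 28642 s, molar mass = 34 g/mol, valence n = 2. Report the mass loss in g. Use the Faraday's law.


Apply Faraday's law: m = i*A*t*M / (n*F)
Total charge passed Q = i*A*t = 0.3642*48*28642 = 500707.9872 C
m = Q*M/(n*F) = 500707.9872*34/(2*96485) = 88.22134 g

88.22134 g


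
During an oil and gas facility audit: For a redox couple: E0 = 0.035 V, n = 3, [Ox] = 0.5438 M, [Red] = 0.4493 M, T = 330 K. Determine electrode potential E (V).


Apply the Nernst equation: E = E0 + (RT/nF)*ln([Ox]/[Red])
Step 1: RT/nF = 8.314*330/(3*96485) = 0.00947857 V
Step 2: [Ox]/[Red] = 0.5438/0.4493 = 1.210327
Step 3: ln(1.210327) = 0.190891
Step 4: correction = 0.00947857 * 0.190891 = 0.0018 V
E = 0.035 + 0.0018 = 0.0368 V

0.0368 V


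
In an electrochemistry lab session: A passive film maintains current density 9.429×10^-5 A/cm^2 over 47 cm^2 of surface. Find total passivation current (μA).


I = i_pass * A, then convert A → μA (×10^6)
I = 9.429×10^-5 * 47 * 10^6 = 4431.63 μA

4431.63 μA


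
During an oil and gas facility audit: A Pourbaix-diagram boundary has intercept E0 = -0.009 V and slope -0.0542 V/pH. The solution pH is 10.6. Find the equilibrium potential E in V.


Apply the Pourbaix line equation: E = E0 + slope*pH
E = -0.009 + (-0.0542)*10.6 = -0.009 + (-0.57452) = -0.58352 V
Rounded to 3 decimal places: E = -0.584 V

-0.584 V


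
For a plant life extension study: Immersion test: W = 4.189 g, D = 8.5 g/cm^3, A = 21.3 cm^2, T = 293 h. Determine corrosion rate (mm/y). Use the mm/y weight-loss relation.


Apply the mm/y weight-loss relation: CR = 87600 * W / (D * A * T)
Numerator: 87600 * 4.189 = 366956.4
Denominator: 8.5 * 21.3 * 293 = 53047.65
CR = 366956.4 / 53047.65 = 6.9175 mm/y

6.9175 mm/y


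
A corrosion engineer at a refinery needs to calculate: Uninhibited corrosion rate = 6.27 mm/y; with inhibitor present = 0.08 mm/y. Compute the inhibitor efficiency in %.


Apply the inhibitor-efficiency definition: IE = (CR_blank − CR_inh)/CR_blank × 100
IE = (6.27 − 0.08) / 6.27 × 100
IE = 6.19 / 6.27 × 100 = 98.7 %

98.7 %


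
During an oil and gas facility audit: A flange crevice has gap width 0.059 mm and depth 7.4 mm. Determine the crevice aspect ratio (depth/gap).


Aspect ratio = depth / gap
Ratio = 7.4 / 0.059 = 125.4

125.4


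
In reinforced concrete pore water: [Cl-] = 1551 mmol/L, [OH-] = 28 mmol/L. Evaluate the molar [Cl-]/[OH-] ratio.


Threshold parameter = [Cl-] / [OH-] (molar basis; both in mmol/L, so units cancel)
Ratio = 1551 / 28 = 55.39

55.39


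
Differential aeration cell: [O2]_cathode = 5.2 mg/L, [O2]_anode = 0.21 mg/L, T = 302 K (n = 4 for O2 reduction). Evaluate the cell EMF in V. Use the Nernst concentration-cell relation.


Apply the Nernst concentration-cell relation: E = (RT/nF)*ln(C_cathode/C_anode)
RT/nF = 8.314*302/(4*96485) = 0.00650575 V
ln(5.2/0.21) = 3.20931
E = 0.00650575 * 3.20931 = 0.02088 V

0.02088 V


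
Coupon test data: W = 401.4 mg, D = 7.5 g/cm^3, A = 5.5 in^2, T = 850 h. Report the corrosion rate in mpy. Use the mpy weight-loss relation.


Apply the mpy weight-loss relation: CR = 534 * W / (D * A * T)
Numerator: 534 * 401.4 = 214347.6
Denominator: 7.5 * 5.5 * 850 = 35062.5
CR = 214347.6 / 35062.5 = 6.1133 mpy

6.1133 mpy


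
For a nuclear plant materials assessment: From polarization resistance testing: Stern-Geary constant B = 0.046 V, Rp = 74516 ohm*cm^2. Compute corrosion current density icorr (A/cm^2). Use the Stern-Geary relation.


Apply the Stern-Geary relation: icorr = B / Rp
icorr = 0.046 / 74516 = 6.173×10^-7 A/cm^2

6.173×10^-7 A/cm^2


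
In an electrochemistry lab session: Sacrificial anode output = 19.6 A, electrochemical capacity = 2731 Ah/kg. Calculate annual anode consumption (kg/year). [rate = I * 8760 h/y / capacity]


Annual consumption = current * hours per year / capacity
Rate = 19.6 * 8760 / 2731 = 62.9 kg/year

62.9 kg/year


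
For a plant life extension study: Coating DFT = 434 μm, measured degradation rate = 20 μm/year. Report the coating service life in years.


Service life = thickness / degradation rate
Life = 434 / 20 = 21.7 years

21.7 years


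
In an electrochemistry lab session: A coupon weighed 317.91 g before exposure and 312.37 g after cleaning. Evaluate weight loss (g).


Weight loss = initial − final
WL = 317.91 − 312.37 = 5.54 g

5.54 g


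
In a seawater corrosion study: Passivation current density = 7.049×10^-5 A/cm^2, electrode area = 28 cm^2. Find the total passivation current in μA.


I = i_pass * A, then convert A → μA (×10^6)
I = 7.049×10^-5 * 28 * 10^6 = 1973.72 μA

1973.72 μA


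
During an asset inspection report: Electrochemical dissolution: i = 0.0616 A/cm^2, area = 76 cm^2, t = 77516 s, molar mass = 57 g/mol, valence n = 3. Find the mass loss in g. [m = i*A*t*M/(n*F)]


Apply Faraday's law: m = i*A*t*M / (n*F)
Total charge passed Q = i*A*t = 0.0616*76*77516 = 362898.9056 C
m = Q*M/(n*F) = 362898.9056*57/(3*96485) = 71.46271 g

71.46271 g


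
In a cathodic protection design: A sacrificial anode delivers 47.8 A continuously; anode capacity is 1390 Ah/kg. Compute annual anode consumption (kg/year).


Annual consumption = current * hours per year / capacity
Rate = 47.8 * 8760 / 1390 = 301.2 kg/year

301.2 kg/year


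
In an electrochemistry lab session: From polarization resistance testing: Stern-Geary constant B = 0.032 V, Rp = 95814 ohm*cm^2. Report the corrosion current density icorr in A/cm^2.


Apply the Stern-Geary relation: icorr = B / Rp
icorr = 0.032 / 95814 = 3.34×10^-7 A/cm^2

3.34×10^-7 A/cm^2


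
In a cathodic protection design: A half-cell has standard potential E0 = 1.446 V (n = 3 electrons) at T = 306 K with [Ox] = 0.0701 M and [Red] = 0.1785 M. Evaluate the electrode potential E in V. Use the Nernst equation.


Apply the Nernst equation: E = E0 + (RT/nF)*ln([Ox]/[Red])
Step 1: RT/nF = 8.314*306/(3*96485) = 0.00878922 V
Step 2: [Ox]/[Red] = 0.0701/0.1785 = 0.392717
Step 3: ln(0.392717) = -0.934666
Step 4: correction = 0.00878922 * -0.934666 = -0.008 V
E = 1.446 + -0.008 = 1.438 V

1.438 V


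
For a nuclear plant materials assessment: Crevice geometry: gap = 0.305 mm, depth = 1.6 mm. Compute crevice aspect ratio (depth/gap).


Aspect ratio = depth / gap
Ratio = 1.6 / 0.305 = 5.2

5.2


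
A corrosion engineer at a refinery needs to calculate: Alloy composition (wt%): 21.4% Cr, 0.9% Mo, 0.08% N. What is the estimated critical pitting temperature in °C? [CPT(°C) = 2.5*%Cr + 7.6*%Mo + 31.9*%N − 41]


Apply the ASTM G48 empirical CPT estimate: CPT(°C) = 2.5*%Cr + 7.6*%Mo + 31.9*%N − 41
2.5*21.4 = 53.5; 7.6*0.9 = 6.84; 31.9*0.08 = 2.552
CPT = 53.5 + 6.84 + 2.552 − 41 = 21.892 °C
Rounded to 0.1 °C: CPT ≈ 21.9 °C

21.9 °C


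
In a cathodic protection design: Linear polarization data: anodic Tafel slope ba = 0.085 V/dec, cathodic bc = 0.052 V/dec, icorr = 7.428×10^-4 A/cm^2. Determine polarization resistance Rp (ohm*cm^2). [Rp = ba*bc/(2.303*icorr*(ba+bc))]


Apply the Stern-Geary equation: Rp = ba*bc / (2.303*icorr*(ba+bc))
ba*bc = 0.085*0.052 = 0.00442
ba+bc = 0.137; 2.303*icorr*(ba+bc) = 2.303*7.428×10^-4*0.137 = 2.3436157×10^-4
Rp = 0.00442 / 2.3436157×10^-4 = 18.86 ohm*cm^2

18.86 ohm*cm^2


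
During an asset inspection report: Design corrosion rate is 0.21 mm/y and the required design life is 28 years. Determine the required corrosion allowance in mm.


Corrosion allowance = CR × design life
CA = 0.21 * 28 = 5.88 mm

5.88 mm


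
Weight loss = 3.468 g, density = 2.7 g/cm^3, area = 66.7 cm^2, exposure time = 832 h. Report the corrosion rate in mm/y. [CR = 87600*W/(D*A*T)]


Apply the mm/y weight-loss relation: CR = 87600 * W / (D * A * T)
Numerator: 87600 * 3.468 = 303796.8
Denominator: 2.7 * 66.7 * 832 = 149834.88
CR = 303796.8 / 149834.88 = 2.02754 mm/y

2.02754 mm/y


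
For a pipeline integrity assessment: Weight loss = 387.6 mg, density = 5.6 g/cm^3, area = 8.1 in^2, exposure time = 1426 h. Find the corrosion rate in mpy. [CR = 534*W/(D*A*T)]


Apply the mpy weight-loss relation: CR = 534 * W / (D * A * T)
Numerator: 534 * 387.6 = 206978.4
Denominator: 5.6 * 8.1 * 1426 = 64683.36
CR = 206978.4 / 64683.36 = 3.19987 mpy

3.19987 mpy


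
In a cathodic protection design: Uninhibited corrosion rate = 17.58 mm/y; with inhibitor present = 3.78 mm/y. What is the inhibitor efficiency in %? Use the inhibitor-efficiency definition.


Apply the inhibitor-efficiency definition: IE = (CR_blank − CR_inh)/CR_blank × 100
IE = (17.58 − 3.78) / 17.58 × 100
IE = 13.8 / 17.58 × 100 = 78.5 %

78.5 %


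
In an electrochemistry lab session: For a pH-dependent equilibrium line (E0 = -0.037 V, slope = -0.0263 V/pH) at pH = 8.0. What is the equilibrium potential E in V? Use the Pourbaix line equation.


Apply the Pourbaix line equation: E = E0 + slope*pH
E = -0.037 + (-0.0263)*8.0 = -0.037 + (-0.2104) = -0.2474 V
Rounded to 3 decimal places: E = -0.247 V

-0.247 V


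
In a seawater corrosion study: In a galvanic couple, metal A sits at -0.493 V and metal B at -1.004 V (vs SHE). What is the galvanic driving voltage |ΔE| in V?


Driving voltage is the absolute potential difference.
|ΔE| = |-0.493 − (-1.004)| = 0.511 V

0.511 V


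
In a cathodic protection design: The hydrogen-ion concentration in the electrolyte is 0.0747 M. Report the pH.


pH = −log10[H+]
pH = −log10(0.0747) = 1.13

1.13


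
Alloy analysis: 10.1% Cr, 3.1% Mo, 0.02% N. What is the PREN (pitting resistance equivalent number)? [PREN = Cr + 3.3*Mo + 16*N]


Apply the PREN formula: PREN = Cr + 3.3*Mo + 16*N
PREN = 10.1 + 3.3*3.1 + 16*0.02
PREN = 10.1 + 10.23 + 0.32 = 20.65

20.65


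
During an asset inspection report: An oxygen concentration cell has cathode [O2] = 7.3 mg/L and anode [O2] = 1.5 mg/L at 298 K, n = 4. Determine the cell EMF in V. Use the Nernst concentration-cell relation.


Apply the Nernst concentration-cell relation: E = (RT/nF)*ln(C_cathode/C_anode)
RT/nF = 8.314*298/(4*96485) = 0.00641958 V
ln(7.3/1.5) = 1.58241
E = 0.00641958 * 1.58241 = 0.01016 V

0.01016 V


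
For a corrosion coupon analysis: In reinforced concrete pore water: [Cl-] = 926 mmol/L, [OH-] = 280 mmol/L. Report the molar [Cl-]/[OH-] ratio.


Threshold parameter = [Cl-] / [OH-] (molar basis; both in mmol/L, so units cancel)
Ratio = 926 / 280 = 3.31

3.31


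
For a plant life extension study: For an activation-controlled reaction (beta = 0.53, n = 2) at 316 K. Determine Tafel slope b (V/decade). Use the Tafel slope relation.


Apply the Tafel slope relation: b = 2.303*R*T/(beta*n*F)
Numerator: 2.303 * 8.314 * 316 = 6050.5
Denominator: 0.53 * 2 * 96485 = 102274.1
b = 6050.5 / 102274.1 = 0.059 V/decade

0.059 V/decade


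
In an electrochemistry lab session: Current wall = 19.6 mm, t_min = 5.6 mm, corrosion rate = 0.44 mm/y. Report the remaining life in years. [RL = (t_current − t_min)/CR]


Apply the remaining-life relation: RL = (t_current − t_min) / CR
RL = (19.6 − 5.6) / 0.44 = 14.0 / 0.44 = 31.8 years

31.8 years


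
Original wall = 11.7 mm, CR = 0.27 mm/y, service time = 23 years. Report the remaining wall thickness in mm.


Remaining wall = original − CR × time
t = 11.7 − 0.27*23 = 11.7 − 6.21 = 5.49 mm

5.49 mm


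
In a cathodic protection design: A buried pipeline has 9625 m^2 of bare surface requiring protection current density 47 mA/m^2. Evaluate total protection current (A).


I = area * current density, then convert mA → A (÷1000)
I = 9625 * 47 / 1000 = 452.38 A

452.38 A


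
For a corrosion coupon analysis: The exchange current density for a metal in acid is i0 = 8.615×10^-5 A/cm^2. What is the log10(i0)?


i0 = 8.615×10^-5 A/cm^2
log10(i0) = -4.065

-4.065


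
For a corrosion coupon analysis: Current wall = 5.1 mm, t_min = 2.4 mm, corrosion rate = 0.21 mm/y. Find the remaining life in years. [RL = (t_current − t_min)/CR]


Apply the remaining-life relation: RL = (t_current − t_min) / CR
RL = (5.1 − 2.4) / 0.21 = 2.7 / 0.21 = 12.9 years

12.9 years


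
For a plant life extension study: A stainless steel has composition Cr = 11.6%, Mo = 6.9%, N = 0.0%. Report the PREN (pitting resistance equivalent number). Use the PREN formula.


Apply the PREN formula: PREN = Cr + 3.3*Mo + 16*N
PREN = 11.6 + 3.3*6.9 + 16*0.0
PREN = 11.6 + 22.77 + 0.0 = 34.37

34.37


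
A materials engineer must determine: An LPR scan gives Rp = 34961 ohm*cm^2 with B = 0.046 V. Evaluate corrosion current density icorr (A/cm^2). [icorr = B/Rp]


Apply the Stern-Geary relation: icorr = B / Rp
icorr = 0.046 / 34961 = 1.316×10^-6 A/cm^2

1.316×10^-6 A/cm^2


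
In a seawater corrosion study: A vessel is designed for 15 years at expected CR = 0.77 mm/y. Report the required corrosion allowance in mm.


Corrosion allowance = CR × design life
CA = 0.77 * 15 = 11.55 mm

11.55 mm


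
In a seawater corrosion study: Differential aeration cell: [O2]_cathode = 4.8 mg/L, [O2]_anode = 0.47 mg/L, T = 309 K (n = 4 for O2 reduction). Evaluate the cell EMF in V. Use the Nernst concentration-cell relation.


Apply the Nernst concentration-cell relation: E = (RT/nF)*ln(C_cathode/C_anode)
RT/nF = 8.314*309/(4*96485) = 0.00665654 V
ln(4.8/0.47) = 2.32364
E = 0.00665654 * 2.32364 = 0.01547 V

0.01547 V


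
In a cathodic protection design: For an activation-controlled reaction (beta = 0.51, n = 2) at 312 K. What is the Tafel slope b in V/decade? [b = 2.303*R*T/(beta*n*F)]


Apply the Tafel slope relation: b = 2.303*R*T/(beta*n*F)
Numerator: 2.303 * 8.314 * 312 = 5973.91
Denominator: 0.51 * 2 * 96485 = 98414.7
b = 5973.91 / 98414.7 = 0.061 V/decade

0.061 V/decade
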